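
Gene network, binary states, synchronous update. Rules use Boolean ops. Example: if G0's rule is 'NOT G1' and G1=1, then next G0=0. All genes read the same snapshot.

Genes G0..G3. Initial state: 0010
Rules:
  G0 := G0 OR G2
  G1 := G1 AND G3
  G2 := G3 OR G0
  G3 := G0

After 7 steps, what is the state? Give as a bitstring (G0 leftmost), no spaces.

Step 1: G0=G0|G2=0|1=1 G1=G1&G3=0&0=0 G2=G3|G0=0|0=0 G3=G0=0 -> 1000
Step 2: G0=G0|G2=1|0=1 G1=G1&G3=0&0=0 G2=G3|G0=0|1=1 G3=G0=1 -> 1011
Step 3: G0=G0|G2=1|1=1 G1=G1&G3=0&1=0 G2=G3|G0=1|1=1 G3=G0=1 -> 1011
Step 4: G0=G0|G2=1|1=1 G1=G1&G3=0&1=0 G2=G3|G0=1|1=1 G3=G0=1 -> 1011
Step 5: G0=G0|G2=1|1=1 G1=G1&G3=0&1=0 G2=G3|G0=1|1=1 G3=G0=1 -> 1011
Step 6: G0=G0|G2=1|1=1 G1=G1&G3=0&1=0 G2=G3|G0=1|1=1 G3=G0=1 -> 1011
Step 7: G0=G0|G2=1|1=1 G1=G1&G3=0&1=0 G2=G3|G0=1|1=1 G3=G0=1 -> 1011

1011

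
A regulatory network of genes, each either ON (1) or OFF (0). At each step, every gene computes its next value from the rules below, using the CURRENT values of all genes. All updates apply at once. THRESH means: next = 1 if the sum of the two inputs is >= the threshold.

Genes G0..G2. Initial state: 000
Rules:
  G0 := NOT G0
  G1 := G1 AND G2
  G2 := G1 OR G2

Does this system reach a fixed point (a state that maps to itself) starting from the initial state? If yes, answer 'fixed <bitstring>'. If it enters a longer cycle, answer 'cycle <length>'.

Step 0: 000
Step 1: G0=NOT G0=NOT 0=1 G1=G1&G2=0&0=0 G2=G1|G2=0|0=0 -> 100
Step 2: G0=NOT G0=NOT 1=0 G1=G1&G2=0&0=0 G2=G1|G2=0|0=0 -> 000
Cycle of length 2 starting at step 0 -> no fixed point

Answer: cycle 2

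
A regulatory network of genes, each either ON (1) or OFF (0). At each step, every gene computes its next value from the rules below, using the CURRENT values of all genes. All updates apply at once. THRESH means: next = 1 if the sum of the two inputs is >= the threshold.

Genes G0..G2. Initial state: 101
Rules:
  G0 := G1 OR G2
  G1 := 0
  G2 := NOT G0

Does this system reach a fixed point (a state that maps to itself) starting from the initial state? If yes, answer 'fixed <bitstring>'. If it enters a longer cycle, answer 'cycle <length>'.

Step 0: 101
Step 1: G0=G1|G2=0|1=1 G1=0(const) G2=NOT G0=NOT 1=0 -> 100
Step 2: G0=G1|G2=0|0=0 G1=0(const) G2=NOT G0=NOT 1=0 -> 000
Step 3: G0=G1|G2=0|0=0 G1=0(const) G2=NOT G0=NOT 0=1 -> 001
Step 4: G0=G1|G2=0|1=1 G1=0(const) G2=NOT G0=NOT 0=1 -> 101
Cycle of length 4 starting at step 0 -> no fixed point

Answer: cycle 4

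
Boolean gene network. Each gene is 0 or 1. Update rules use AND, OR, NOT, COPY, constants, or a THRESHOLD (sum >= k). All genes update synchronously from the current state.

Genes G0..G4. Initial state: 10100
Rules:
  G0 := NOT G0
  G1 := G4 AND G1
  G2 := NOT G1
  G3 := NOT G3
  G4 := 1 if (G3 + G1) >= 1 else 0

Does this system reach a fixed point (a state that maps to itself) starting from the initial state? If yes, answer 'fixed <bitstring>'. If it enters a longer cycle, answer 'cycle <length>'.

Step 0: 10100
Step 1: G0=NOT G0=NOT 1=0 G1=G4&G1=0&0=0 G2=NOT G1=NOT 0=1 G3=NOT G3=NOT 0=1 G4=(0+0>=1)=0 -> 00110
Step 2: G0=NOT G0=NOT 0=1 G1=G4&G1=0&0=0 G2=NOT G1=NOT 0=1 G3=NOT G3=NOT 1=0 G4=(1+0>=1)=1 -> 10101
Step 3: G0=NOT G0=NOT 1=0 G1=G4&G1=1&0=0 G2=NOT G1=NOT 0=1 G3=NOT G3=NOT 0=1 G4=(0+0>=1)=0 -> 00110
Cycle of length 2 starting at step 1 -> no fixed point

Answer: cycle 2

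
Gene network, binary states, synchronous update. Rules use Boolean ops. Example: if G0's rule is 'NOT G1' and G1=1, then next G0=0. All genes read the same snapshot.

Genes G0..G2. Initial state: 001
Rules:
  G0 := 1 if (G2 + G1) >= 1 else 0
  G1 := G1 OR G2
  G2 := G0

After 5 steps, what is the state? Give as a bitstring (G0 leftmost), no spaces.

Step 1: G0=(1+0>=1)=1 G1=G1|G2=0|1=1 G2=G0=0 -> 110
Step 2: G0=(0+1>=1)=1 G1=G1|G2=1|0=1 G2=G0=1 -> 111
Step 3: G0=(1+1>=1)=1 G1=G1|G2=1|1=1 G2=G0=1 -> 111
Step 4: G0=(1+1>=1)=1 G1=G1|G2=1|1=1 G2=G0=1 -> 111
Step 5: G0=(1+1>=1)=1 G1=G1|G2=1|1=1 G2=G0=1 -> 111

111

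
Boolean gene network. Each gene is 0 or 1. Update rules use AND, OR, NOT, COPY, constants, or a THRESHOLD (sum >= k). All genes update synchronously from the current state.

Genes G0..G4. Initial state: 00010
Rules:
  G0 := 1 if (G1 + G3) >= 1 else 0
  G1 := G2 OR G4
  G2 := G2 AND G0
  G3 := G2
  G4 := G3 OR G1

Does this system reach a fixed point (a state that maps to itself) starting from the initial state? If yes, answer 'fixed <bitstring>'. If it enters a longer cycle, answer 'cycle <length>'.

Step 0: 00010
Step 1: G0=(0+1>=1)=1 G1=G2|G4=0|0=0 G2=G2&G0=0&0=0 G3=G2=0 G4=G3|G1=1|0=1 -> 10001
Step 2: G0=(0+0>=1)=0 G1=G2|G4=0|1=1 G2=G2&G0=0&1=0 G3=G2=0 G4=G3|G1=0|0=0 -> 01000
Step 3: G0=(1+0>=1)=1 G1=G2|G4=0|0=0 G2=G2&G0=0&0=0 G3=G2=0 G4=G3|G1=0|1=1 -> 10001
Cycle of length 2 starting at step 1 -> no fixed point

Answer: cycle 2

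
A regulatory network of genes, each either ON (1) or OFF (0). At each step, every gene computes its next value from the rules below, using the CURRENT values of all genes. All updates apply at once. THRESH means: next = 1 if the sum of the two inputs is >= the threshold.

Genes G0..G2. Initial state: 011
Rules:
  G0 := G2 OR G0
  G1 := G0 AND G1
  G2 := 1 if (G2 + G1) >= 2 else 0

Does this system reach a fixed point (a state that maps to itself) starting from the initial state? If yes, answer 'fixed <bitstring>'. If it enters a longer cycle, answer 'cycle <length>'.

Answer: fixed 100

Derivation:
Step 0: 011
Step 1: G0=G2|G0=1|0=1 G1=G0&G1=0&1=0 G2=(1+1>=2)=1 -> 101
Step 2: G0=G2|G0=1|1=1 G1=G0&G1=1&0=0 G2=(1+0>=2)=0 -> 100
Step 3: G0=G2|G0=0|1=1 G1=G0&G1=1&0=0 G2=(0+0>=2)=0 -> 100
Fixed point reached at step 2: 100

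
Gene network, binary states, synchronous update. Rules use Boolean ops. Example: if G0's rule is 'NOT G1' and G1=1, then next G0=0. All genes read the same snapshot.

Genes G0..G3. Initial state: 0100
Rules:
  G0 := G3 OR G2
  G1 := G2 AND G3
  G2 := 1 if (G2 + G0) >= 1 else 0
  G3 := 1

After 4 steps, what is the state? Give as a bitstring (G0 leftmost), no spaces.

Step 1: G0=G3|G2=0|0=0 G1=G2&G3=0&0=0 G2=(0+0>=1)=0 G3=1(const) -> 0001
Step 2: G0=G3|G2=1|0=1 G1=G2&G3=0&1=0 G2=(0+0>=1)=0 G3=1(const) -> 1001
Step 3: G0=G3|G2=1|0=1 G1=G2&G3=0&1=0 G2=(0+1>=1)=1 G3=1(const) -> 1011
Step 4: G0=G3|G2=1|1=1 G1=G2&G3=1&1=1 G2=(1+1>=1)=1 G3=1(const) -> 1111

1111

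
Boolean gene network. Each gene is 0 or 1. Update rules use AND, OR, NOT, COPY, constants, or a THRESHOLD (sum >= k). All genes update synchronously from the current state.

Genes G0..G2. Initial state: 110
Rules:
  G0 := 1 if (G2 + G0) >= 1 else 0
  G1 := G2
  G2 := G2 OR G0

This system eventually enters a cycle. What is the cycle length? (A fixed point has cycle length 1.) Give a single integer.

Answer: 1

Derivation:
Step 0: 110
Step 1: G0=(0+1>=1)=1 G1=G2=0 G2=G2|G0=0|1=1 -> 101
Step 2: G0=(1+1>=1)=1 G1=G2=1 G2=G2|G0=1|1=1 -> 111
Step 3: G0=(1+1>=1)=1 G1=G2=1 G2=G2|G0=1|1=1 -> 111
State from step 3 equals state from step 2 -> cycle length 1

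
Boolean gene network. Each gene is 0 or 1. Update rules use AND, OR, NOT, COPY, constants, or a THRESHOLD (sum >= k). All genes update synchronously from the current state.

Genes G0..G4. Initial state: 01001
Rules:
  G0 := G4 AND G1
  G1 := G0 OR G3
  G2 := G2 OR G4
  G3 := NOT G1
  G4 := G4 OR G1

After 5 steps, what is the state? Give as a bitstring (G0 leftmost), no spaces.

Step 1: G0=G4&G1=1&1=1 G1=G0|G3=0|0=0 G2=G2|G4=0|1=1 G3=NOT G1=NOT 1=0 G4=G4|G1=1|1=1 -> 10101
Step 2: G0=G4&G1=1&0=0 G1=G0|G3=1|0=1 G2=G2|G4=1|1=1 G3=NOT G1=NOT 0=1 G4=G4|G1=1|0=1 -> 01111
Step 3: G0=G4&G1=1&1=1 G1=G0|G3=0|1=1 G2=G2|G4=1|1=1 G3=NOT G1=NOT 1=0 G4=G4|G1=1|1=1 -> 11101
Step 4: G0=G4&G1=1&1=1 G1=G0|G3=1|0=1 G2=G2|G4=1|1=1 G3=NOT G1=NOT 1=0 G4=G4|G1=1|1=1 -> 11101
Step 5: G0=G4&G1=1&1=1 G1=G0|G3=1|0=1 G2=G2|G4=1|1=1 G3=NOT G1=NOT 1=0 G4=G4|G1=1|1=1 -> 11101

11101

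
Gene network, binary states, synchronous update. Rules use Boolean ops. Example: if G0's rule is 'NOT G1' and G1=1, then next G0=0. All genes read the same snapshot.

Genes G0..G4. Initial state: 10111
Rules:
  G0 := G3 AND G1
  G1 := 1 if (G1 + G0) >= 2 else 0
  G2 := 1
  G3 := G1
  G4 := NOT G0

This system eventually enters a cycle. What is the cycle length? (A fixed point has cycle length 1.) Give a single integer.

Answer: 1

Derivation:
Step 0: 10111
Step 1: G0=G3&G1=1&0=0 G1=(0+1>=2)=0 G2=1(const) G3=G1=0 G4=NOT G0=NOT 1=0 -> 00100
Step 2: G0=G3&G1=0&0=0 G1=(0+0>=2)=0 G2=1(const) G3=G1=0 G4=NOT G0=NOT 0=1 -> 00101
Step 3: G0=G3&G1=0&0=0 G1=(0+0>=2)=0 G2=1(const) G3=G1=0 G4=NOT G0=NOT 0=1 -> 00101
State from step 3 equals state from step 2 -> cycle length 1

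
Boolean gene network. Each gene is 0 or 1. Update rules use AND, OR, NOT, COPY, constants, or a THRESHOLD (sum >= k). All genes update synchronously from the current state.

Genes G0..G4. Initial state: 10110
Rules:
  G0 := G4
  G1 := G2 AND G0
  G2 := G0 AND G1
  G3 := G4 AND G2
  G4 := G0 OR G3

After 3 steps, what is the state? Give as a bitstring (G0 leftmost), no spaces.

Step 1: G0=G4=0 G1=G2&G0=1&1=1 G2=G0&G1=1&0=0 G3=G4&G2=0&1=0 G4=G0|G3=1|1=1 -> 01001
Step 2: G0=G4=1 G1=G2&G0=0&0=0 G2=G0&G1=0&1=0 G3=G4&G2=1&0=0 G4=G0|G3=0|0=0 -> 10000
Step 3: G0=G4=0 G1=G2&G0=0&1=0 G2=G0&G1=1&0=0 G3=G4&G2=0&0=0 G4=G0|G3=1|0=1 -> 00001

00001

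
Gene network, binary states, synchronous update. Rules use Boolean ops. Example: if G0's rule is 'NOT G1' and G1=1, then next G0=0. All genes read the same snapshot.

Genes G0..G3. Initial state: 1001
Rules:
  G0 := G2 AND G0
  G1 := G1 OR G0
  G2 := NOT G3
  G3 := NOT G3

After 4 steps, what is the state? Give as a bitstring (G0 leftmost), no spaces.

Step 1: G0=G2&G0=0&1=0 G1=G1|G0=0|1=1 G2=NOT G3=NOT 1=0 G3=NOT G3=NOT 1=0 -> 0100
Step 2: G0=G2&G0=0&0=0 G1=G1|G0=1|0=1 G2=NOT G3=NOT 0=1 G3=NOT G3=NOT 0=1 -> 0111
Step 3: G0=G2&G0=1&0=0 G1=G1|G0=1|0=1 G2=NOT G3=NOT 1=0 G3=NOT G3=NOT 1=0 -> 0100
Step 4: G0=G2&G0=0&0=0 G1=G1|G0=1|0=1 G2=NOT G3=NOT 0=1 G3=NOT G3=NOT 0=1 -> 0111

0111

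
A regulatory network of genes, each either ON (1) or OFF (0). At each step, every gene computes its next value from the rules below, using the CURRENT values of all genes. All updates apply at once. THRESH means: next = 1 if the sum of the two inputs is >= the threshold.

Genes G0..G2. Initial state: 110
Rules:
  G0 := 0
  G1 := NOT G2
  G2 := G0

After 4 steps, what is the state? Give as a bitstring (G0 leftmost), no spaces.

Step 1: G0=0(const) G1=NOT G2=NOT 0=1 G2=G0=1 -> 011
Step 2: G0=0(const) G1=NOT G2=NOT 1=0 G2=G0=0 -> 000
Step 3: G0=0(const) G1=NOT G2=NOT 0=1 G2=G0=0 -> 010
Step 4: G0=0(const) G1=NOT G2=NOT 0=1 G2=G0=0 -> 010

010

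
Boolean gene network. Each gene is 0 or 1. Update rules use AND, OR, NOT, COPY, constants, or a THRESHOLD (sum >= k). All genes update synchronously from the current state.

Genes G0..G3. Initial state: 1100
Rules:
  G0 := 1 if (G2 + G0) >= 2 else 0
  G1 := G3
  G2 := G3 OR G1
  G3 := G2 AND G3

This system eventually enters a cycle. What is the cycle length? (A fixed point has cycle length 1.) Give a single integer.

Answer: 1

Derivation:
Step 0: 1100
Step 1: G0=(0+1>=2)=0 G1=G3=0 G2=G3|G1=0|1=1 G3=G2&G3=0&0=0 -> 0010
Step 2: G0=(1+0>=2)=0 G1=G3=0 G2=G3|G1=0|0=0 G3=G2&G3=1&0=0 -> 0000
Step 3: G0=(0+0>=2)=0 G1=G3=0 G2=G3|G1=0|0=0 G3=G2&G3=0&0=0 -> 0000
State from step 3 equals state from step 2 -> cycle length 1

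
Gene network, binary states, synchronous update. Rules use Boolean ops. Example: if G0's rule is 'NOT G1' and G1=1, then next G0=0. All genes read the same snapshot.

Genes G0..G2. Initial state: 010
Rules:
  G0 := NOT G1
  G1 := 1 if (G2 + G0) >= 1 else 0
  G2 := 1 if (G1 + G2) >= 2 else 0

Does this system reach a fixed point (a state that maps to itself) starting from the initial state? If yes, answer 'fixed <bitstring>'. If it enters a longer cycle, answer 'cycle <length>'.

Step 0: 010
Step 1: G0=NOT G1=NOT 1=0 G1=(0+0>=1)=0 G2=(1+0>=2)=0 -> 000
Step 2: G0=NOT G1=NOT 0=1 G1=(0+0>=1)=0 G2=(0+0>=2)=0 -> 100
Step 3: G0=NOT G1=NOT 0=1 G1=(0+1>=1)=1 G2=(0+0>=2)=0 -> 110
Step 4: G0=NOT G1=NOT 1=0 G1=(0+1>=1)=1 G2=(1+0>=2)=0 -> 010
Cycle of length 4 starting at step 0 -> no fixed point

Answer: cycle 4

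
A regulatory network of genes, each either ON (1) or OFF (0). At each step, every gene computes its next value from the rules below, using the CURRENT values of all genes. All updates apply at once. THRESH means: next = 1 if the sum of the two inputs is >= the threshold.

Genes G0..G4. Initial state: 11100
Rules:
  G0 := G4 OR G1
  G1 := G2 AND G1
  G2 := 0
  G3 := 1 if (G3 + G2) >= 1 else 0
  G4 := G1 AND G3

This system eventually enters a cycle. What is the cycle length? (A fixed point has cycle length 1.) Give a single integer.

Step 0: 11100
Step 1: G0=G4|G1=0|1=1 G1=G2&G1=1&1=1 G2=0(const) G3=(0+1>=1)=1 G4=G1&G3=1&0=0 -> 11010
Step 2: G0=G4|G1=0|1=1 G1=G2&G1=0&1=0 G2=0(const) G3=(1+0>=1)=1 G4=G1&G3=1&1=1 -> 10011
Step 3: G0=G4|G1=1|0=1 G1=G2&G1=0&0=0 G2=0(const) G3=(1+0>=1)=1 G4=G1&G3=0&1=0 -> 10010
Step 4: G0=G4|G1=0|0=0 G1=G2&G1=0&0=0 G2=0(const) G3=(1+0>=1)=1 G4=G1&G3=0&1=0 -> 00010
Step 5: G0=G4|G1=0|0=0 G1=G2&G1=0&0=0 G2=0(const) G3=(1+0>=1)=1 G4=G1&G3=0&1=0 -> 00010
State from step 5 equals state from step 4 -> cycle length 1

Answer: 1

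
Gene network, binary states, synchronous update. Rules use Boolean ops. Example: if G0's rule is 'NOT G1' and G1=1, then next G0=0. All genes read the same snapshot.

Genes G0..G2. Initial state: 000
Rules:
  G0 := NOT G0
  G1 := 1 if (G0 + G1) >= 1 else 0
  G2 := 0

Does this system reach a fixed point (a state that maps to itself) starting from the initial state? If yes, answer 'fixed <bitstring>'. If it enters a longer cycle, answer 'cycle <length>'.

Answer: cycle 2

Derivation:
Step 0: 000
Step 1: G0=NOT G0=NOT 0=1 G1=(0+0>=1)=0 G2=0(const) -> 100
Step 2: G0=NOT G0=NOT 1=0 G1=(1+0>=1)=1 G2=0(const) -> 010
Step 3: G0=NOT G0=NOT 0=1 G1=(0+1>=1)=1 G2=0(const) -> 110
Step 4: G0=NOT G0=NOT 1=0 G1=(1+1>=1)=1 G2=0(const) -> 010
Cycle of length 2 starting at step 2 -> no fixed point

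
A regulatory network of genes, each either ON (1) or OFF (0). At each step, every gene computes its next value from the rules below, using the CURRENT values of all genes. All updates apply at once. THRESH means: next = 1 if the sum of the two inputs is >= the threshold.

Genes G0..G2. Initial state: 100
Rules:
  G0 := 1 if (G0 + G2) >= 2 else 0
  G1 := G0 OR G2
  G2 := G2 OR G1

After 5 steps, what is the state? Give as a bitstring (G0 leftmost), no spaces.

Step 1: G0=(1+0>=2)=0 G1=G0|G2=1|0=1 G2=G2|G1=0|0=0 -> 010
Step 2: G0=(0+0>=2)=0 G1=G0|G2=0|0=0 G2=G2|G1=0|1=1 -> 001
Step 3: G0=(0+1>=2)=0 G1=G0|G2=0|1=1 G2=G2|G1=1|0=1 -> 011
Step 4: G0=(0+1>=2)=0 G1=G0|G2=0|1=1 G2=G2|G1=1|1=1 -> 011
Step 5: G0=(0+1>=2)=0 G1=G0|G2=0|1=1 G2=G2|G1=1|1=1 -> 011

011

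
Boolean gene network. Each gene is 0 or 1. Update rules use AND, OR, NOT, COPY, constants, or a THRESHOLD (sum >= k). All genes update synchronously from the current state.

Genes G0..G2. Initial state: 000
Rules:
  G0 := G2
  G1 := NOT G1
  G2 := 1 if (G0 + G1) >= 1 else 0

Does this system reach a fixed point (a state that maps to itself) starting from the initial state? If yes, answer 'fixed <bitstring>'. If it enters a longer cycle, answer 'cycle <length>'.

Step 0: 000
Step 1: G0=G2=0 G1=NOT G1=NOT 0=1 G2=(0+0>=1)=0 -> 010
Step 2: G0=G2=0 G1=NOT G1=NOT 1=0 G2=(0+1>=1)=1 -> 001
Step 3: G0=G2=1 G1=NOT G1=NOT 0=1 G2=(0+0>=1)=0 -> 110
Step 4: G0=G2=0 G1=NOT G1=NOT 1=0 G2=(1+1>=1)=1 -> 001
Cycle of length 2 starting at step 2 -> no fixed point

Answer: cycle 2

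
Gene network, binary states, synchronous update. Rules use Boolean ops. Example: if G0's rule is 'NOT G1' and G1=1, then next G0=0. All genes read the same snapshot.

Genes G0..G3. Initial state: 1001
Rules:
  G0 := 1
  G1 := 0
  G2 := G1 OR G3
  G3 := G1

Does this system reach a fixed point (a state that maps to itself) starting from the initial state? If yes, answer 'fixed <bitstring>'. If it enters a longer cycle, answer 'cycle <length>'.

Answer: fixed 1000

Derivation:
Step 0: 1001
Step 1: G0=1(const) G1=0(const) G2=G1|G3=0|1=1 G3=G1=0 -> 1010
Step 2: G0=1(const) G1=0(const) G2=G1|G3=0|0=0 G3=G1=0 -> 1000
Step 3: G0=1(const) G1=0(const) G2=G1|G3=0|0=0 G3=G1=0 -> 1000
Fixed point reached at step 2: 1000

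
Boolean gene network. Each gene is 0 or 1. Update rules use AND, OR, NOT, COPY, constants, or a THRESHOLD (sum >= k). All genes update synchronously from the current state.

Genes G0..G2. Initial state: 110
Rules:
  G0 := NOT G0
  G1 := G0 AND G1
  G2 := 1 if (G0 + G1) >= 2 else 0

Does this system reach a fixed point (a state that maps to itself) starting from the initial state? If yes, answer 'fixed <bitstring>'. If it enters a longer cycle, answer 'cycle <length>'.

Step 0: 110
Step 1: G0=NOT G0=NOT 1=0 G1=G0&G1=1&1=1 G2=(1+1>=2)=1 -> 011
Step 2: G0=NOT G0=NOT 0=1 G1=G0&G1=0&1=0 G2=(0+1>=2)=0 -> 100
Step 3: G0=NOT G0=NOT 1=0 G1=G0&G1=1&0=0 G2=(1+0>=2)=0 -> 000
Step 4: G0=NOT G0=NOT 0=1 G1=G0&G1=0&0=0 G2=(0+0>=2)=0 -> 100
Cycle of length 2 starting at step 2 -> no fixed point

Answer: cycle 2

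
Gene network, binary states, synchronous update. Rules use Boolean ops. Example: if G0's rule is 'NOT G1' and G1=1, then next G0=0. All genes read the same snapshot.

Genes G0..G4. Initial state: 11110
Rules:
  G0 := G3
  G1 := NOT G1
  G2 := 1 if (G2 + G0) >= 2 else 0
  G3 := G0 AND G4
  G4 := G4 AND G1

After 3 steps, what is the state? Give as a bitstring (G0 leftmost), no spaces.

Step 1: G0=G3=1 G1=NOT G1=NOT 1=0 G2=(1+1>=2)=1 G3=G0&G4=1&0=0 G4=G4&G1=0&1=0 -> 10100
Step 2: G0=G3=0 G1=NOT G1=NOT 0=1 G2=(1+1>=2)=1 G3=G0&G4=1&0=0 G4=G4&G1=0&0=0 -> 01100
Step 3: G0=G3=0 G1=NOT G1=NOT 1=0 G2=(1+0>=2)=0 G3=G0&G4=0&0=0 G4=G4&G1=0&1=0 -> 00000

00000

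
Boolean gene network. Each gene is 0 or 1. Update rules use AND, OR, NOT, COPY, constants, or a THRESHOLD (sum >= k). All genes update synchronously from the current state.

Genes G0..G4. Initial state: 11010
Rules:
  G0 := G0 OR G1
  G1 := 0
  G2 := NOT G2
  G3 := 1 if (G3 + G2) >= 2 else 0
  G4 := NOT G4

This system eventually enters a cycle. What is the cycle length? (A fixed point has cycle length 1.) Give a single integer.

Answer: 2

Derivation:
Step 0: 11010
Step 1: G0=G0|G1=1|1=1 G1=0(const) G2=NOT G2=NOT 0=1 G3=(1+0>=2)=0 G4=NOT G4=NOT 0=1 -> 10101
Step 2: G0=G0|G1=1|0=1 G1=0(const) G2=NOT G2=NOT 1=0 G3=(0+1>=2)=0 G4=NOT G4=NOT 1=0 -> 10000
Step 3: G0=G0|G1=1|0=1 G1=0(const) G2=NOT G2=NOT 0=1 G3=(0+0>=2)=0 G4=NOT G4=NOT 0=1 -> 10101
State from step 3 equals state from step 1 -> cycle length 2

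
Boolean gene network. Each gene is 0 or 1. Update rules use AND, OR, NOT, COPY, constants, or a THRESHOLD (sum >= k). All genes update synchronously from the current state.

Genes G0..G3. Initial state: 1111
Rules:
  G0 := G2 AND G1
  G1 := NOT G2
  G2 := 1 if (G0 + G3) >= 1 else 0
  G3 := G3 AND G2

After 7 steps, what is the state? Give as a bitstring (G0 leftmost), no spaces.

Step 1: G0=G2&G1=1&1=1 G1=NOT G2=NOT 1=0 G2=(1+1>=1)=1 G3=G3&G2=1&1=1 -> 1011
Step 2: G0=G2&G1=1&0=0 G1=NOT G2=NOT 1=0 G2=(1+1>=1)=1 G3=G3&G2=1&1=1 -> 0011
Step 3: G0=G2&G1=1&0=0 G1=NOT G2=NOT 1=0 G2=(0+1>=1)=1 G3=G3&G2=1&1=1 -> 0011
Step 4: G0=G2&G1=1&0=0 G1=NOT G2=NOT 1=0 G2=(0+1>=1)=1 G3=G3&G2=1&1=1 -> 0011
Step 5: G0=G2&G1=1&0=0 G1=NOT G2=NOT 1=0 G2=(0+1>=1)=1 G3=G3&G2=1&1=1 -> 0011
Step 6: G0=G2&G1=1&0=0 G1=NOT G2=NOT 1=0 G2=(0+1>=1)=1 G3=G3&G2=1&1=1 -> 0011
Step 7: G0=G2&G1=1&0=0 G1=NOT G2=NOT 1=0 G2=(0+1>=1)=1 G3=G3&G2=1&1=1 -> 0011

0011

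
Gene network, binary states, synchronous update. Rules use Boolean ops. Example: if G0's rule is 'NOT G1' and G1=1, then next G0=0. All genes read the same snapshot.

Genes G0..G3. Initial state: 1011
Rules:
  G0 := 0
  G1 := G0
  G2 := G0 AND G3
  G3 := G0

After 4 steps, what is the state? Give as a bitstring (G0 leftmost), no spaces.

Step 1: G0=0(const) G1=G0=1 G2=G0&G3=1&1=1 G3=G0=1 -> 0111
Step 2: G0=0(const) G1=G0=0 G2=G0&G3=0&1=0 G3=G0=0 -> 0000
Step 3: G0=0(const) G1=G0=0 G2=G0&G3=0&0=0 G3=G0=0 -> 0000
Step 4: G0=0(const) G1=G0=0 G2=G0&G3=0&0=0 G3=G0=0 -> 0000

0000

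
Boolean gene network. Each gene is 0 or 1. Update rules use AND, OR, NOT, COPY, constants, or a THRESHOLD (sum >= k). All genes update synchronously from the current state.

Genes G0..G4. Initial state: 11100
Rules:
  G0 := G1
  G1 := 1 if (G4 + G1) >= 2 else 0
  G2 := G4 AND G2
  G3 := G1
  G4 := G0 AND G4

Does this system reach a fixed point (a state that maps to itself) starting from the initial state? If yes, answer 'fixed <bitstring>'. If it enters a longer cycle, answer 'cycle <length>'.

Step 0: 11100
Step 1: G0=G1=1 G1=(0+1>=2)=0 G2=G4&G2=0&1=0 G3=G1=1 G4=G0&G4=1&0=0 -> 10010
Step 2: G0=G1=0 G1=(0+0>=2)=0 G2=G4&G2=0&0=0 G3=G1=0 G4=G0&G4=1&0=0 -> 00000
Step 3: G0=G1=0 G1=(0+0>=2)=0 G2=G4&G2=0&0=0 G3=G1=0 G4=G0&G4=0&0=0 -> 00000
Fixed point reached at step 2: 00000

Answer: fixed 00000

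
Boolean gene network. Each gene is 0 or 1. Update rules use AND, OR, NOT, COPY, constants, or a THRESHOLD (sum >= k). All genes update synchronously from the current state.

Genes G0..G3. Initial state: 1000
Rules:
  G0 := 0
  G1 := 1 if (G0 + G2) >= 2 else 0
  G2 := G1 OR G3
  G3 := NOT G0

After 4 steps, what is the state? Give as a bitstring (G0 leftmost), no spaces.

Step 1: G0=0(const) G1=(1+0>=2)=0 G2=G1|G3=0|0=0 G3=NOT G0=NOT 1=0 -> 0000
Step 2: G0=0(const) G1=(0+0>=2)=0 G2=G1|G3=0|0=0 G3=NOT G0=NOT 0=1 -> 0001
Step 3: G0=0(const) G1=(0+0>=2)=0 G2=G1|G3=0|1=1 G3=NOT G0=NOT 0=1 -> 0011
Step 4: G0=0(const) G1=(0+1>=2)=0 G2=G1|G3=0|1=1 G3=NOT G0=NOT 0=1 -> 0011

0011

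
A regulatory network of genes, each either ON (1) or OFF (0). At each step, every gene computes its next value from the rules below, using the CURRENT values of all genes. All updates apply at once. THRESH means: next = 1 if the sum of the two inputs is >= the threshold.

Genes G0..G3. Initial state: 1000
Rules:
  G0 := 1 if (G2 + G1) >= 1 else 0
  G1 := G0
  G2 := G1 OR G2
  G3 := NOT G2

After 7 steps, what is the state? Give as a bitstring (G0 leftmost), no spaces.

Step 1: G0=(0+0>=1)=0 G1=G0=1 G2=G1|G2=0|0=0 G3=NOT G2=NOT 0=1 -> 0101
Step 2: G0=(0+1>=1)=1 G1=G0=0 G2=G1|G2=1|0=1 G3=NOT G2=NOT 0=1 -> 1011
Step 3: G0=(1+0>=1)=1 G1=G0=1 G2=G1|G2=0|1=1 G3=NOT G2=NOT 1=0 -> 1110
Step 4: G0=(1+1>=1)=1 G1=G0=1 G2=G1|G2=1|1=1 G3=NOT G2=NOT 1=0 -> 1110
Step 5: G0=(1+1>=1)=1 G1=G0=1 G2=G1|G2=1|1=1 G3=NOT G2=NOT 1=0 -> 1110
Step 6: G0=(1+1>=1)=1 G1=G0=1 G2=G1|G2=1|1=1 G3=NOT G2=NOT 1=0 -> 1110
Step 7: G0=(1+1>=1)=1 G1=G0=1 G2=G1|G2=1|1=1 G3=NOT G2=NOT 1=0 -> 1110

1110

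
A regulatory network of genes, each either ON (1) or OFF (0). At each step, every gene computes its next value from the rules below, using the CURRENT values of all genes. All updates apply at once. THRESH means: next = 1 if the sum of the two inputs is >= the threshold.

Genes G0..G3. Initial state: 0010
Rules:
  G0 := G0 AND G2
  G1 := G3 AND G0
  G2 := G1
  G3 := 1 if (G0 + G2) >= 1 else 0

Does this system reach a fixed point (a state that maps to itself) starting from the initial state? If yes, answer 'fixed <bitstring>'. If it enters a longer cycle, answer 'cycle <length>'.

Answer: fixed 0000

Derivation:
Step 0: 0010
Step 1: G0=G0&G2=0&1=0 G1=G3&G0=0&0=0 G2=G1=0 G3=(0+1>=1)=1 -> 0001
Step 2: G0=G0&G2=0&0=0 G1=G3&G0=1&0=0 G2=G1=0 G3=(0+0>=1)=0 -> 0000
Step 3: G0=G0&G2=0&0=0 G1=G3&G0=0&0=0 G2=G1=0 G3=(0+0>=1)=0 -> 0000
Fixed point reached at step 2: 0000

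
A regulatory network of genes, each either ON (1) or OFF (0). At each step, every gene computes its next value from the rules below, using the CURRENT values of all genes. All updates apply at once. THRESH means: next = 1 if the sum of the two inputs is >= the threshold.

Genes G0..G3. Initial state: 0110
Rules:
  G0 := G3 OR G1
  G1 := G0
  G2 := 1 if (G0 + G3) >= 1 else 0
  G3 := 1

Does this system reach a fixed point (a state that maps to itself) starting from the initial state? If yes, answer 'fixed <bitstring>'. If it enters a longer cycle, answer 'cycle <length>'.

Answer: fixed 1111

Derivation:
Step 0: 0110
Step 1: G0=G3|G1=0|1=1 G1=G0=0 G2=(0+0>=1)=0 G3=1(const) -> 1001
Step 2: G0=G3|G1=1|0=1 G1=G0=1 G2=(1+1>=1)=1 G3=1(const) -> 1111
Step 3: G0=G3|G1=1|1=1 G1=G0=1 G2=(1+1>=1)=1 G3=1(const) -> 1111
Fixed point reached at step 2: 1111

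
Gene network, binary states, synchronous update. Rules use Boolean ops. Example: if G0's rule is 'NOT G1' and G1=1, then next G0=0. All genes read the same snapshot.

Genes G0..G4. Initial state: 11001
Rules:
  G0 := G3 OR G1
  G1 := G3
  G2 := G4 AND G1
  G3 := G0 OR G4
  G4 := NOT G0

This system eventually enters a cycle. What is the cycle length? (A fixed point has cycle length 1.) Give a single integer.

Step 0: 11001
Step 1: G0=G3|G1=0|1=1 G1=G3=0 G2=G4&G1=1&1=1 G3=G0|G4=1|1=1 G4=NOT G0=NOT 1=0 -> 10110
Step 2: G0=G3|G1=1|0=1 G1=G3=1 G2=G4&G1=0&0=0 G3=G0|G4=1|0=1 G4=NOT G0=NOT 1=0 -> 11010
Step 3: G0=G3|G1=1|1=1 G1=G3=1 G2=G4&G1=0&1=0 G3=G0|G4=1|0=1 G4=NOT G0=NOT 1=0 -> 11010
State from step 3 equals state from step 2 -> cycle length 1

Answer: 1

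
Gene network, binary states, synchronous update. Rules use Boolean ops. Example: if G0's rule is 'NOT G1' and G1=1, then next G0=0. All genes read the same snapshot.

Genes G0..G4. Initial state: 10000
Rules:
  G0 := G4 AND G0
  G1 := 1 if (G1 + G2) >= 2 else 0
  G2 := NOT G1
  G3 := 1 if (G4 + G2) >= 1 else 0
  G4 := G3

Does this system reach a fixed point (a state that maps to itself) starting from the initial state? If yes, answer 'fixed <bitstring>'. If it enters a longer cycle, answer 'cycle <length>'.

Answer: fixed 00111

Derivation:
Step 0: 10000
Step 1: G0=G4&G0=0&1=0 G1=(0+0>=2)=0 G2=NOT G1=NOT 0=1 G3=(0+0>=1)=0 G4=G3=0 -> 00100
Step 2: G0=G4&G0=0&0=0 G1=(0+1>=2)=0 G2=NOT G1=NOT 0=1 G3=(0+1>=1)=1 G4=G3=0 -> 00110
Step 3: G0=G4&G0=0&0=0 G1=(0+1>=2)=0 G2=NOT G1=NOT 0=1 G3=(0+1>=1)=1 G4=G3=1 -> 00111
Step 4: G0=G4&G0=1&0=0 G1=(0+1>=2)=0 G2=NOT G1=NOT 0=1 G3=(1+1>=1)=1 G4=G3=1 -> 00111
Fixed point reached at step 3: 00111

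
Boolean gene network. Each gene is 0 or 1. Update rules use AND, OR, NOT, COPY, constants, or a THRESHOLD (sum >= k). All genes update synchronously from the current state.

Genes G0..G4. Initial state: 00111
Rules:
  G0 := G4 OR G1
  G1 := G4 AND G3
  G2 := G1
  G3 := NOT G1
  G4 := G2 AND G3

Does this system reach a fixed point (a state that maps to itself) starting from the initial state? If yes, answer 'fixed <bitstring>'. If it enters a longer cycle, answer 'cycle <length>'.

Step 0: 00111
Step 1: G0=G4|G1=1|0=1 G1=G4&G3=1&1=1 G2=G1=0 G3=NOT G1=NOT 0=1 G4=G2&G3=1&1=1 -> 11011
Step 2: G0=G4|G1=1|1=1 G1=G4&G3=1&1=1 G2=G1=1 G3=NOT G1=NOT 1=0 G4=G2&G3=0&1=0 -> 11100
Step 3: G0=G4|G1=0|1=1 G1=G4&G3=0&0=0 G2=G1=1 G3=NOT G1=NOT 1=0 G4=G2&G3=1&0=0 -> 10100
Step 4: G0=G4|G1=0|0=0 G1=G4&G3=0&0=0 G2=G1=0 G3=NOT G1=NOT 0=1 G4=G2&G3=1&0=0 -> 00010
Step 5: G0=G4|G1=0|0=0 G1=G4&G3=0&1=0 G2=G1=0 G3=NOT G1=NOT 0=1 G4=G2&G3=0&1=0 -> 00010
Fixed point reached at step 4: 00010

Answer: fixed 00010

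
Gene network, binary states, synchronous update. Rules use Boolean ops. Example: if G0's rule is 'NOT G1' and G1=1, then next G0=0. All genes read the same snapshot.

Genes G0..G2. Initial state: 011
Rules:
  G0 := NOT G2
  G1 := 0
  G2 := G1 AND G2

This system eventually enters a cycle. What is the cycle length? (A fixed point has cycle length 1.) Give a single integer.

Answer: 1

Derivation:
Step 0: 011
Step 1: G0=NOT G2=NOT 1=0 G1=0(const) G2=G1&G2=1&1=1 -> 001
Step 2: G0=NOT G2=NOT 1=0 G1=0(const) G2=G1&G2=0&1=0 -> 000
Step 3: G0=NOT G2=NOT 0=1 G1=0(const) G2=G1&G2=0&0=0 -> 100
Step 4: G0=NOT G2=NOT 0=1 G1=0(const) G2=G1&G2=0&0=0 -> 100
State from step 4 equals state from step 3 -> cycle length 1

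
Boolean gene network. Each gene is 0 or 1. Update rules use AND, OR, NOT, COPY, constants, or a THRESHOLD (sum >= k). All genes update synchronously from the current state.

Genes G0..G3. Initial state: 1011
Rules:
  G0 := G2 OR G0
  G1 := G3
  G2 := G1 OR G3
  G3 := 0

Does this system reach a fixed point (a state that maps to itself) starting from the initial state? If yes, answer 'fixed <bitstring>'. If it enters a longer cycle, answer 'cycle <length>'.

Answer: fixed 1000

Derivation:
Step 0: 1011
Step 1: G0=G2|G0=1|1=1 G1=G3=1 G2=G1|G3=0|1=1 G3=0(const) -> 1110
Step 2: G0=G2|G0=1|1=1 G1=G3=0 G2=G1|G3=1|0=1 G3=0(const) -> 1010
Step 3: G0=G2|G0=1|1=1 G1=G3=0 G2=G1|G3=0|0=0 G3=0(const) -> 1000
Step 4: G0=G2|G0=0|1=1 G1=G3=0 G2=G1|G3=0|0=0 G3=0(const) -> 1000
Fixed point reached at step 3: 1000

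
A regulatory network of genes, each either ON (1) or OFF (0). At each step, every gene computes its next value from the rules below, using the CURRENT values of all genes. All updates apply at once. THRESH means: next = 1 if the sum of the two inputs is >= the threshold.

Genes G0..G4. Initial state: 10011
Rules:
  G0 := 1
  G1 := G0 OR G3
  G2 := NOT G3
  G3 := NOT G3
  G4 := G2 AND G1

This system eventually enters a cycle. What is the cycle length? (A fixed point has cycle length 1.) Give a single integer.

Step 0: 10011
Step 1: G0=1(const) G1=G0|G3=1|1=1 G2=NOT G3=NOT 1=0 G3=NOT G3=NOT 1=0 G4=G2&G1=0&0=0 -> 11000
Step 2: G0=1(const) G1=G0|G3=1|0=1 G2=NOT G3=NOT 0=1 G3=NOT G3=NOT 0=1 G4=G2&G1=0&1=0 -> 11110
Step 3: G0=1(const) G1=G0|G3=1|1=1 G2=NOT G3=NOT 1=0 G3=NOT G3=NOT 1=0 G4=G2&G1=1&1=1 -> 11001
Step 4: G0=1(const) G1=G0|G3=1|0=1 G2=NOT G3=NOT 0=1 G3=NOT G3=NOT 0=1 G4=G2&G1=0&1=0 -> 11110
State from step 4 equals state from step 2 -> cycle length 2

Answer: 2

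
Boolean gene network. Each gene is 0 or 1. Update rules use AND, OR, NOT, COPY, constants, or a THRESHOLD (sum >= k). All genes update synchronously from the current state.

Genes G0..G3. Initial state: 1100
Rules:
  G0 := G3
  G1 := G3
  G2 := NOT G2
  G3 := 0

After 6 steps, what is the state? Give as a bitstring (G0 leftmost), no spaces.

Step 1: G0=G3=0 G1=G3=0 G2=NOT G2=NOT 0=1 G3=0(const) -> 0010
Step 2: G0=G3=0 G1=G3=0 G2=NOT G2=NOT 1=0 G3=0(const) -> 0000
Step 3: G0=G3=0 G1=G3=0 G2=NOT G2=NOT 0=1 G3=0(const) -> 0010
Step 4: G0=G3=0 G1=G3=0 G2=NOT G2=NOT 1=0 G3=0(const) -> 0000
Step 5: G0=G3=0 G1=G3=0 G2=NOT G2=NOT 0=1 G3=0(const) -> 0010
Step 6: G0=G3=0 G1=G3=0 G2=NOT G2=NOT 1=0 G3=0(const) -> 0000

0000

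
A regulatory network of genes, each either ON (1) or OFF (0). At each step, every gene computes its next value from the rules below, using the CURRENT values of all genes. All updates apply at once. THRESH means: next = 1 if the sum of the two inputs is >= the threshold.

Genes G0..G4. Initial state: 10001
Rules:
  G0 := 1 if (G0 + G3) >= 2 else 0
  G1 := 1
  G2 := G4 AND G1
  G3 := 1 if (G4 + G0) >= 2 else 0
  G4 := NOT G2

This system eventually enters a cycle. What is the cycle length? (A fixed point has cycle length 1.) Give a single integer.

Step 0: 10001
Step 1: G0=(1+0>=2)=0 G1=1(const) G2=G4&G1=1&0=0 G3=(1+1>=2)=1 G4=NOT G2=NOT 0=1 -> 01011
Step 2: G0=(0+1>=2)=0 G1=1(const) G2=G4&G1=1&1=1 G3=(1+0>=2)=0 G4=NOT G2=NOT 0=1 -> 01101
Step 3: G0=(0+0>=2)=0 G1=1(const) G2=G4&G1=1&1=1 G3=(1+0>=2)=0 G4=NOT G2=NOT 1=0 -> 01100
Step 4: G0=(0+0>=2)=0 G1=1(const) G2=G4&G1=0&1=0 G3=(0+0>=2)=0 G4=NOT G2=NOT 1=0 -> 01000
Step 5: G0=(0+0>=2)=0 G1=1(const) G2=G4&G1=0&1=0 G3=(0+0>=2)=0 G4=NOT G2=NOT 0=1 -> 01001
Step 6: G0=(0+0>=2)=0 G1=1(const) G2=G4&G1=1&1=1 G3=(1+0>=2)=0 G4=NOT G2=NOT 0=1 -> 01101
State from step 6 equals state from step 2 -> cycle length 4

Answer: 4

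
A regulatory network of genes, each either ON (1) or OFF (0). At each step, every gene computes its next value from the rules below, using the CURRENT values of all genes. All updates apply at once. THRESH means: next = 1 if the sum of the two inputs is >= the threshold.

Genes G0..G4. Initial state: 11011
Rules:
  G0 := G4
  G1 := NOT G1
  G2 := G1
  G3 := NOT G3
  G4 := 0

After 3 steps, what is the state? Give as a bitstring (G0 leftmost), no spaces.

Step 1: G0=G4=1 G1=NOT G1=NOT 1=0 G2=G1=1 G3=NOT G3=NOT 1=0 G4=0(const) -> 10100
Step 2: G0=G4=0 G1=NOT G1=NOT 0=1 G2=G1=0 G3=NOT G3=NOT 0=1 G4=0(const) -> 01010
Step 3: G0=G4=0 G1=NOT G1=NOT 1=0 G2=G1=1 G3=NOT G3=NOT 1=0 G4=0(const) -> 00100

00100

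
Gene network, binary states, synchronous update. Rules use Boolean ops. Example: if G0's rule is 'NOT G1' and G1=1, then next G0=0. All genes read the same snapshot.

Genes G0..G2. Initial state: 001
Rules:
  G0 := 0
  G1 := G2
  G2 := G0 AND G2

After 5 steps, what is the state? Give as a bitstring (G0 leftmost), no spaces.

Step 1: G0=0(const) G1=G2=1 G2=G0&G2=0&1=0 -> 010
Step 2: G0=0(const) G1=G2=0 G2=G0&G2=0&0=0 -> 000
Step 3: G0=0(const) G1=G2=0 G2=G0&G2=0&0=0 -> 000
Step 4: G0=0(const) G1=G2=0 G2=G0&G2=0&0=0 -> 000
Step 5: G0=0(const) G1=G2=0 G2=G0&G2=0&0=0 -> 000

000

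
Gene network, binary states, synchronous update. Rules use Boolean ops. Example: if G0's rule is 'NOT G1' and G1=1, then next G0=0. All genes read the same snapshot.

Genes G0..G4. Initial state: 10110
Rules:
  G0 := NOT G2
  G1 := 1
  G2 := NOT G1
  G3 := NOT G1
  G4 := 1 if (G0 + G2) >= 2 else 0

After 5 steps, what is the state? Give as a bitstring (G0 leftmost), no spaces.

Step 1: G0=NOT G2=NOT 1=0 G1=1(const) G2=NOT G1=NOT 0=1 G3=NOT G1=NOT 0=1 G4=(1+1>=2)=1 -> 01111
Step 2: G0=NOT G2=NOT 1=0 G1=1(const) G2=NOT G1=NOT 1=0 G3=NOT G1=NOT 1=0 G4=(0+1>=2)=0 -> 01000
Step 3: G0=NOT G2=NOT 0=1 G1=1(const) G2=NOT G1=NOT 1=0 G3=NOT G1=NOT 1=0 G4=(0+0>=2)=0 -> 11000
Step 4: G0=NOT G2=NOT 0=1 G1=1(const) G2=NOT G1=NOT 1=0 G3=NOT G1=NOT 1=0 G4=(1+0>=2)=0 -> 11000
Step 5: G0=NOT G2=NOT 0=1 G1=1(const) G2=NOT G1=NOT 1=0 G3=NOT G1=NOT 1=0 G4=(1+0>=2)=0 -> 11000

11000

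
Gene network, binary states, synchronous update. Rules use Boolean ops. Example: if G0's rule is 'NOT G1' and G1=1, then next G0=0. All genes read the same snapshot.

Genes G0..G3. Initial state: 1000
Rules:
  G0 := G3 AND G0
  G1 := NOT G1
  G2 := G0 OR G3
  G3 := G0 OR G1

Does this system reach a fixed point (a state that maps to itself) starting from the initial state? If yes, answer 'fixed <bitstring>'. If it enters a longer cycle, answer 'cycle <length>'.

Answer: cycle 2

Derivation:
Step 0: 1000
Step 1: G0=G3&G0=0&1=0 G1=NOT G1=NOT 0=1 G2=G0|G3=1|0=1 G3=G0|G1=1|0=1 -> 0111
Step 2: G0=G3&G0=1&0=0 G1=NOT G1=NOT 1=0 G2=G0|G3=0|1=1 G3=G0|G1=0|1=1 -> 0011
Step 3: G0=G3&G0=1&0=0 G1=NOT G1=NOT 0=1 G2=G0|G3=0|1=1 G3=G0|G1=0|0=0 -> 0110
Step 4: G0=G3&G0=0&0=0 G1=NOT G1=NOT 1=0 G2=G0|G3=0|0=0 G3=G0|G1=0|1=1 -> 0001
Step 5: G0=G3&G0=1&0=0 G1=NOT G1=NOT 0=1 G2=G0|G3=0|1=1 G3=G0|G1=0|0=0 -> 0110
Cycle of length 2 starting at step 3 -> no fixed point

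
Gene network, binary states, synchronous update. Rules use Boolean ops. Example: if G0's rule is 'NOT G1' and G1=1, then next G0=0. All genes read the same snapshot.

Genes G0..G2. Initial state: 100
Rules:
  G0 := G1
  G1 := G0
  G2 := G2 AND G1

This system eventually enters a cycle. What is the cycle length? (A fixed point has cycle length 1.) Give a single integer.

Step 0: 100
Step 1: G0=G1=0 G1=G0=1 G2=G2&G1=0&0=0 -> 010
Step 2: G0=G1=1 G1=G0=0 G2=G2&G1=0&1=0 -> 100
State from step 2 equals state from step 0 -> cycle length 2

Answer: 2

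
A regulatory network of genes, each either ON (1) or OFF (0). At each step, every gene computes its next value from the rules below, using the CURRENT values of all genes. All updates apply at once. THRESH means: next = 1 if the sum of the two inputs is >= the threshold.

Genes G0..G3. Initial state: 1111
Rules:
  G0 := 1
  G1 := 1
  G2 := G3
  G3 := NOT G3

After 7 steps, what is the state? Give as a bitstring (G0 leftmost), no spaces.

Step 1: G0=1(const) G1=1(const) G2=G3=1 G3=NOT G3=NOT 1=0 -> 1110
Step 2: G0=1(const) G1=1(const) G2=G3=0 G3=NOT G3=NOT 0=1 -> 1101
Step 3: G0=1(const) G1=1(const) G2=G3=1 G3=NOT G3=NOT 1=0 -> 1110
Step 4: G0=1(const) G1=1(const) G2=G3=0 G3=NOT G3=NOT 0=1 -> 1101
Step 5: G0=1(const) G1=1(const) G2=G3=1 G3=NOT G3=NOT 1=0 -> 1110
Step 6: G0=1(const) G1=1(const) G2=G3=0 G3=NOT G3=NOT 0=1 -> 1101
Step 7: G0=1(const) G1=1(const) G2=G3=1 G3=NOT G3=NOT 1=0 -> 1110

1110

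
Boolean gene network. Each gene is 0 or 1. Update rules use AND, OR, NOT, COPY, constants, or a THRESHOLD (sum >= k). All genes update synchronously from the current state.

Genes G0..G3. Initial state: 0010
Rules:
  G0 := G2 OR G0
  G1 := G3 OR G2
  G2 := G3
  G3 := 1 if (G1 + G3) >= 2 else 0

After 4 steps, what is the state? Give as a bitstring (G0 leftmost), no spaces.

Step 1: G0=G2|G0=1|0=1 G1=G3|G2=0|1=1 G2=G3=0 G3=(0+0>=2)=0 -> 1100
Step 2: G0=G2|G0=0|1=1 G1=G3|G2=0|0=0 G2=G3=0 G3=(1+0>=2)=0 -> 1000
Step 3: G0=G2|G0=0|1=1 G1=G3|G2=0|0=0 G2=G3=0 G3=(0+0>=2)=0 -> 1000
Step 4: G0=G2|G0=0|1=1 G1=G3|G2=0|0=0 G2=G3=0 G3=(0+0>=2)=0 -> 1000

1000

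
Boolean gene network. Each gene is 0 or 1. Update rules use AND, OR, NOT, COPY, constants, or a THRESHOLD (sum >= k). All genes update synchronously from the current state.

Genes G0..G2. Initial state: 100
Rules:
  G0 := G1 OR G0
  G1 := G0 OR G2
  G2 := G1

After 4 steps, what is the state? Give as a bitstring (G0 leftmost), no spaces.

Step 1: G0=G1|G0=0|1=1 G1=G0|G2=1|0=1 G2=G1=0 -> 110
Step 2: G0=G1|G0=1|1=1 G1=G0|G2=1|0=1 G2=G1=1 -> 111
Step 3: G0=G1|G0=1|1=1 G1=G0|G2=1|1=1 G2=G1=1 -> 111
Step 4: G0=G1|G0=1|1=1 G1=G0|G2=1|1=1 G2=G1=1 -> 111

111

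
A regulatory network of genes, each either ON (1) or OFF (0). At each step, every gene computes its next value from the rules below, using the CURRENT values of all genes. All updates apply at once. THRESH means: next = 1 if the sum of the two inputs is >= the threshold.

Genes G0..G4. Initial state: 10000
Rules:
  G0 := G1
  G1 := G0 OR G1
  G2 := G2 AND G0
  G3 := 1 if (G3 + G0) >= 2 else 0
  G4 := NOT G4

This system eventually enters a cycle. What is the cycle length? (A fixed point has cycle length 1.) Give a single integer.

Step 0: 10000
Step 1: G0=G1=0 G1=G0|G1=1|0=1 G2=G2&G0=0&1=0 G3=(0+1>=2)=0 G4=NOT G4=NOT 0=1 -> 01001
Step 2: G0=G1=1 G1=G0|G1=0|1=1 G2=G2&G0=0&0=0 G3=(0+0>=2)=0 G4=NOT G4=NOT 1=0 -> 11000
Step 3: G0=G1=1 G1=G0|G1=1|1=1 G2=G2&G0=0&1=0 G3=(0+1>=2)=0 G4=NOT G4=NOT 0=1 -> 11001
Step 4: G0=G1=1 G1=G0|G1=1|1=1 G2=G2&G0=0&1=0 G3=(0+1>=2)=0 G4=NOT G4=NOT 1=0 -> 11000
State from step 4 equals state from step 2 -> cycle length 2

Answer: 2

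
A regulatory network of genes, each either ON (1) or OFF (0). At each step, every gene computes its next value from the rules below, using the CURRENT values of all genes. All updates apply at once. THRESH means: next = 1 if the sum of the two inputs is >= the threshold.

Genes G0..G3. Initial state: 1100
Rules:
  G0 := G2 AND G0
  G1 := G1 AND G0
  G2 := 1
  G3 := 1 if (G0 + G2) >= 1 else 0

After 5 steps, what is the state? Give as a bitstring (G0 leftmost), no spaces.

Step 1: G0=G2&G0=0&1=0 G1=G1&G0=1&1=1 G2=1(const) G3=(1+0>=1)=1 -> 0111
Step 2: G0=G2&G0=1&0=0 G1=G1&G0=1&0=0 G2=1(const) G3=(0+1>=1)=1 -> 0011
Step 3: G0=G2&G0=1&0=0 G1=G1&G0=0&0=0 G2=1(const) G3=(0+1>=1)=1 -> 0011
Step 4: G0=G2&G0=1&0=0 G1=G1&G0=0&0=0 G2=1(const) G3=(0+1>=1)=1 -> 0011
Step 5: G0=G2&G0=1&0=0 G1=G1&G0=0&0=0 G2=1(const) G3=(0+1>=1)=1 -> 0011

0011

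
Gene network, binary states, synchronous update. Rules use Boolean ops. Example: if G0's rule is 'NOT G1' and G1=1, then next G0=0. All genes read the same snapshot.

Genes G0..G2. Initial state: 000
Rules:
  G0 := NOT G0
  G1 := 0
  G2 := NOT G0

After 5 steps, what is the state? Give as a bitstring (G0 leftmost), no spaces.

Step 1: G0=NOT G0=NOT 0=1 G1=0(const) G2=NOT G0=NOT 0=1 -> 101
Step 2: G0=NOT G0=NOT 1=0 G1=0(const) G2=NOT G0=NOT 1=0 -> 000
Step 3: G0=NOT G0=NOT 0=1 G1=0(const) G2=NOT G0=NOT 0=1 -> 101
Step 4: G0=NOT G0=NOT 1=0 G1=0(const) G2=NOT G0=NOT 1=0 -> 000
Step 5: G0=NOT G0=NOT 0=1 G1=0(const) G2=NOT G0=NOT 0=1 -> 101

101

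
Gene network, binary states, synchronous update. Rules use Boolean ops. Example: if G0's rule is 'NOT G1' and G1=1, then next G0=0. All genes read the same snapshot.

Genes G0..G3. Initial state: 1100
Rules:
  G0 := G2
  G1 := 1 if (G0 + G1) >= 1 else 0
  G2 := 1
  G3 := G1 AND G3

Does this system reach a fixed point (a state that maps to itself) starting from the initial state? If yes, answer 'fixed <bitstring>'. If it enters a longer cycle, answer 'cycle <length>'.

Answer: fixed 1110

Derivation:
Step 0: 1100
Step 1: G0=G2=0 G1=(1+1>=1)=1 G2=1(const) G3=G1&G3=1&0=0 -> 0110
Step 2: G0=G2=1 G1=(0+1>=1)=1 G2=1(const) G3=G1&G3=1&0=0 -> 1110
Step 3: G0=G2=1 G1=(1+1>=1)=1 G2=1(const) G3=G1&G3=1&0=0 -> 1110
Fixed point reached at step 2: 1110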